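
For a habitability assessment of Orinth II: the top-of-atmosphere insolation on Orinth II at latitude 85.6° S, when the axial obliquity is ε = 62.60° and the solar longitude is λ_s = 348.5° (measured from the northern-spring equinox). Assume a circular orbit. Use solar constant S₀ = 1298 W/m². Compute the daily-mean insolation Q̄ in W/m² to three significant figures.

Solar declination: sin δ = sin ε · sin λ_s = sin 62.60° × sin 348.5° = -0.17700, so δ = -10.195°.
cos H₀ = −tan(-85.6°) tan(-10.195°) = -2.3372 ≤ −1 ⇒ polar day, H₀ = π.
Bracket: H₀ sin φ sin δ + cos φ cos δ sin H₀ = 3.1416×-0.99705×-0.17700 + 0.07672×0.98421×0.00000 = 0.554423 + 0.000000 = 0.554423.
Q̄ = (S₀/π) × [bracket] = (1298/π) × 0.554423 = 229.1 W/m².

Q̄ ≈ 229 W/m²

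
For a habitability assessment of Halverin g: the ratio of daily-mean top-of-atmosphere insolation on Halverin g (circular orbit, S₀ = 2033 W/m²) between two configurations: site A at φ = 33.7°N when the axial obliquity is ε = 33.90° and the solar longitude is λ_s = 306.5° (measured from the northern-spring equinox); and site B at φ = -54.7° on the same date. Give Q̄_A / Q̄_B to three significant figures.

Q̄_A / Q̄_B ≈ 0.322

— Configuration A (φ=+33.7°):
Solar declination: sin δ = sin ε · sin λ_s = sin 33.90° × sin 306.5° = -0.44835, so δ = -26.638°.
cos H₀ = −tan(+33.7°) tan(-26.638°) = 0.3345, H₀ = 1.2297 rad.
Bracket: H₀ sin φ sin δ + cos φ cos δ sin H₀ = 1.2297×0.55484×-0.44835 + 0.83195×0.89386×0.94239 = -0.305903 + 0.700805 = 0.394902.
Q̄ = (S₀/π) × [bracket] = (2033/π) × 0.394902 = 255.55 W/m².
— Configuration B (φ=-54.7°):
cos H₀ = −tan(-54.7°) tan(-26.638°) = -0.7084, H₀ = 2.3580 rad.
Bracket: H₀ sin φ sin δ + cos φ cos δ sin H₀ = 2.3580×-0.81614×-0.44835 + 0.57786×0.89386×0.70580 = 0.862831 + 0.364564 = 1.227395.
Q̄ = (S₀/π) × [bracket] = (2033/π) × 1.227395 = 794.28 W/m².
Ratio Q̄_A / Q̄_B = 255.55 / 794.28 = 0.3217.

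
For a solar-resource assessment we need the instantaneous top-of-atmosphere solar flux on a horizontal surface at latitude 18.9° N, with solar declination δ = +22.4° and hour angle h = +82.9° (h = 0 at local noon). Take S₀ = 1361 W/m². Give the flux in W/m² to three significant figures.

cos θ_z = sin φ sin δ + cos φ cos δ cos h = 0.123435 + 0.108114 = 0.231549.
Flux = S₀ · cos θ_z = 1361 × 0.231549 = 315.1 W/m².

315 W/m²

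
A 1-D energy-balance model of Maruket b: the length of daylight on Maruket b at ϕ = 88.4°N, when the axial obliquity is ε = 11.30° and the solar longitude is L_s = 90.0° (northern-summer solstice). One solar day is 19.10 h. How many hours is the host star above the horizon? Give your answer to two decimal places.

19.10 h

Solar declination: sin δ = sin ε · sin L_s = sin 11.30° × sin 90.0° = 0.19595, so δ = +11.300°.
Sunrise equation: cos h₀ = −tan ϕ · tan δ = -7.1537 ≤ −1, so the host star never sets (polar day) and h₀ = π.
Daylight = 2h₀/(2π) × 19.10 h = (3.1416/π) × 19.10 = 19.10 h.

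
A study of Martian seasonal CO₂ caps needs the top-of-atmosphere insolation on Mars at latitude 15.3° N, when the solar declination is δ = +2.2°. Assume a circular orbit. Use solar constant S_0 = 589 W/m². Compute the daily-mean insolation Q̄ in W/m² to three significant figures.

cos h₀ = −tan(+15.3°) tan(+2.200°) = -0.0105, h₀ = 1.5813 rad.
Bracket: h₀ sin ϕ sin δ + cos ϕ cos δ sin h₀ = 1.5813×0.26387×0.03839 + 0.96456×0.99926×0.99994 = 0.016019 + 0.963788 = 0.979807.
Q̄ = (S_0/π) × [bracket] = (589/π) × 0.979807 = 183.7 W/m².

Q̄ ≈ 184 W/m²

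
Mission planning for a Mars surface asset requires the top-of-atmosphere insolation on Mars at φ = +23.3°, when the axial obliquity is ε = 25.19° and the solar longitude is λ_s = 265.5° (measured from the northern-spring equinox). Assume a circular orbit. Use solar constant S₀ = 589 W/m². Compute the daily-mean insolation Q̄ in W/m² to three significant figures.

Q̄ ≈ 110 W/m²

Solar declination: sin δ = sin ε · sin λ_s = sin 25.19° × sin 265.5° = -0.42431, so δ = -25.107°.
cos H₀ = −tan(+23.3°) tan(-25.107°) = 0.2018, H₀ = 1.3676 rad.
Bracket: H₀ sin φ sin δ + cos φ cos δ sin H₀ = 1.3676×0.39555×-0.42431 + 0.91845×0.90552×0.97943 = -0.229532 + 0.814567 = 0.585035.
Q̄ = (S₀/π) × [bracket] = (589/π) × 0.585035 = 109.7 W/m².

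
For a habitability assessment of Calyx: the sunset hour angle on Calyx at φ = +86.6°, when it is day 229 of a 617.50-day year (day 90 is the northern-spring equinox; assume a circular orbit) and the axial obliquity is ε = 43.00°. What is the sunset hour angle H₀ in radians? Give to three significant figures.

Solar longitude: λ_s = 360° × (229 − 90)/617.50 = 81.036°.
sin δ = sin 43.00° × sin 81.036° = 0.67367, so δ = +42.351°.
Sunrise equation: cos H₀ = −tan φ · tan δ = -15.3432 ≤ −1, so the host star never sets (polar day) and H₀ = π.

H₀ = 3.14 rad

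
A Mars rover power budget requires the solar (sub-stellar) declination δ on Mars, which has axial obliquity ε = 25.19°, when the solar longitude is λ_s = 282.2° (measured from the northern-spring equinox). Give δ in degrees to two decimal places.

sin δ = sin ε · sin λ_s = sin 25.19° × sin 282.2° = -0.416009.
δ = arcsin(-0.416009) = -24.58°.

δ = -24.58°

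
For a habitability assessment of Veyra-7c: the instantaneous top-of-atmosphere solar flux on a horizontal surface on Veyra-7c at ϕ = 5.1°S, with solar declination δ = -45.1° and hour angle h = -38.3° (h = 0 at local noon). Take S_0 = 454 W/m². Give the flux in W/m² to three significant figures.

279 W/m²

cos θ_z = sin ϕ sin δ + cos ϕ cos δ cos h = 0.062967 + 0.551758 = 0.614725.
Flux = S_0 · cos θ_z = 454 × 0.614725 = 279.1 W/m².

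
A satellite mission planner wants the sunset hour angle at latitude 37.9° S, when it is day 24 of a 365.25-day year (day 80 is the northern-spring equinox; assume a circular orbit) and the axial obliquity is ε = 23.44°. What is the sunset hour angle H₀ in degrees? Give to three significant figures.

Solar longitude: λ_s = 360° × (24 − 80)/365.25 = -55.195°, i.e. -55.195° + 360° = 304.805°.
sin δ = sin 23.44° × sin 304.805° = -0.32662, so δ = -19.064°.
cos H₀ = −tan φ · tan δ = −tan(-37.9°) × tan(-19.064°) = -0.2690, so H₀ = 1.8432 rad = 105.61°.

H₀ = 106°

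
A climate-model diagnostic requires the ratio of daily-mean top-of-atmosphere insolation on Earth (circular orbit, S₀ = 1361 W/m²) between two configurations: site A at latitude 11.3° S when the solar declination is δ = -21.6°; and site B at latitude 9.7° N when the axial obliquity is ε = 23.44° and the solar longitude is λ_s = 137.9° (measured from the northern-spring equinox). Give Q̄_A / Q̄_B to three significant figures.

Q̄_A / Q̄_B ≈ 1.01

— Configuration A (φ=-11.3°):
cos H₀ = −tan(-11.3°) tan(-21.600°) = -0.0791, H₀ = 1.6500 rad.
Bracket: H₀ sin φ sin δ + cos φ cos δ sin H₀ = 1.6500×-0.19595×-0.36812 + 0.98061×0.92978×0.99687 = 0.119020 + 0.908898 = 1.027918.
Q̄ = (S₀/π) × [bracket] = (1361/π) × 1.027918 = 445.31 W/m².
— Configuration B (φ=+9.7°):
Solar declination: sin δ = sin ε · sin λ_s = sin 23.44° × sin 137.9° = 0.26669, so δ = +15.467°.
cos H₀ = −tan(+9.7°) tan(+15.467°) = -0.0473, H₀ = 1.6181 rad.
Bracket: H₀ sin φ sin δ + cos φ cos δ sin H₀ = 1.6181×0.16849×0.26669 + 0.98570×0.96378×0.99888 = 0.072709 + 0.948934 = 1.021643.
Q̄ = (S₀/π) × [bracket] = (1361/π) × 1.021643 = 442.60 W/m².
Ratio Q̄_A / Q̄_B = 445.31 / 442.60 = 1.006.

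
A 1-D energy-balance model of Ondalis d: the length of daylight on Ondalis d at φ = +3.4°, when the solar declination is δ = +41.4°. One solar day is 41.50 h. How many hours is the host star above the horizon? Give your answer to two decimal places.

cos H₀ = −tan φ · tan δ = −tan(+3.4°) × tan(+41.400°) = -0.0524, so H₀ = 1.6232 rad = 93.00°.
Daylight = 2H₀/(2π) × 41.50 h = (1.6232/π) × 41.50 = 21.44 h.

21.44 h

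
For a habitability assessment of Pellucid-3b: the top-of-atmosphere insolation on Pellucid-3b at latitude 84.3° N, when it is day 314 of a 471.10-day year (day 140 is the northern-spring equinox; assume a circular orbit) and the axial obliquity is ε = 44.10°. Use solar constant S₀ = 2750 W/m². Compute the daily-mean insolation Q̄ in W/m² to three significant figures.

Q̄ ≈ 1.39e+03 W/m²

Solar longitude: λ_s = 360° × (314 − 140)/471.10 = 132.965°.
sin δ = sin 44.10° × sin 132.965° = 0.50924, so δ = +30.614°.
cos H₀ = −tan(+84.3°) tan(+30.614°) = -5.9282 ≤ −1 ⇒ polar day, H₀ = π.
Bracket: H₀ sin φ sin δ + cos φ cos δ sin H₀ = 3.1416×0.99506×0.50924 + 0.09932×0.86062×0.00000 = 1.591925 + 0.000000 = 1.591925.
Q̄ = (S₀/π) × [bracket] = (2750/π) × 1.591925 = 1393 W/m².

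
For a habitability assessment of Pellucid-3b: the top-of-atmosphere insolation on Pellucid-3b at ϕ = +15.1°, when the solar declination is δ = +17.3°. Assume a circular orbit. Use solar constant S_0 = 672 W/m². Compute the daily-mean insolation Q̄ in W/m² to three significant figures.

cos h₀ = −tan(+15.1°) tan(+17.300°) = -0.0840, h₀ = 1.6549 rad.
Bracket: h₀ sin ϕ sin δ + cos ϕ cos δ sin h₀ = 1.6549×0.26050×0.29737 + 0.96547×0.95476×0.99646 = 0.128197 + 0.918529 = 1.046726.
Q̄ = (S_0/π) × [bracket] = (672/π) × 1.046726 = 223.9 W/m².

Q̄ ≈ 224 W/m²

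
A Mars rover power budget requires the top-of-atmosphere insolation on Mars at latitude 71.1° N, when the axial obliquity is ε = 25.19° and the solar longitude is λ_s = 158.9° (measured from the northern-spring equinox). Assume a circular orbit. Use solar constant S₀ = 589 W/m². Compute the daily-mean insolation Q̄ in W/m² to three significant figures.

Solar declination: sin δ = sin ε · sin λ_s = sin 25.19° × sin 158.9° = 0.15322, so δ = +8.814°.
cos H₀ = −tan(+71.1°) tan(+8.814°) = -0.4529, H₀ = 2.0408 rad.
Bracket: H₀ sin φ sin δ + cos φ cos δ sin H₀ = 2.0408×0.94609×0.15322 + 0.32392×0.98819×0.89157 = 0.295834 + 0.285387 = 0.581221.
Q̄ = (S₀/π) × [bracket] = (589/π) × 0.581221 = 109.0 W/m².

Q̄ ≈ 109 W/m²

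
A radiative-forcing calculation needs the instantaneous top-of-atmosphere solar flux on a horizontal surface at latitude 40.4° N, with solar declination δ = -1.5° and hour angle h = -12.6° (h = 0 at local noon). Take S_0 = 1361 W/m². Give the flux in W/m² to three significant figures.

988 W/m²

cos θ_z = sin ϕ sin δ + cos ϕ cos δ cos h = -0.016966 + 0.742943 = 0.725977.
Flux = S_0 · cos θ_z = 1361 × 0.725977 = 988.1 W/m².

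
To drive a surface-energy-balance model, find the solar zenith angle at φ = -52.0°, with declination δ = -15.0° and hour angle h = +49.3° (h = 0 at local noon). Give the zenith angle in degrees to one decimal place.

θ_z = 53.7°

cos θ_z = sin φ sin δ + cos φ cos δ cos h = 0.203952 + 0.387792 = 0.591744.
θ_z = arccos(0.591744) = 53.7°.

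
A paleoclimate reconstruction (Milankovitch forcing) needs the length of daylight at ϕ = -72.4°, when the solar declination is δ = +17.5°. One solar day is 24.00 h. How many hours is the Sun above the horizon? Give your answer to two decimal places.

cos h₀ = −tan ϕ · tan δ = −tan(-72.4°) × tan(+17.500°) = 0.9939, so h₀ = 0.1101 rad = 6.31°.
Daylight = 2h₀/(2π) × 24.00 h = (0.1101/π) × 24.00 = 0.84 h.

0.84 h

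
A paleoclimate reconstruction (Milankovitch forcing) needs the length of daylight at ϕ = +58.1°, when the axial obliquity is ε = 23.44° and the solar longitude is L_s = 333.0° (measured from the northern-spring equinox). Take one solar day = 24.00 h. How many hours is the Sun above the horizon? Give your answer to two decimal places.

Solar declination: sin δ = sin ε · sin L_s = sin 23.44° × sin 333.0° = -0.18059, so δ = -10.404°.
cos h₀ = −tan ϕ · tan δ = −tan(+58.1°) × tan(-10.404°) = 0.2950, so h₀ = 1.2714 rad = 72.84°.
Daylight = 2h₀/(2π) × 24.00 h = (1.2714/π) × 24.00 = 9.71 h.

9.71 h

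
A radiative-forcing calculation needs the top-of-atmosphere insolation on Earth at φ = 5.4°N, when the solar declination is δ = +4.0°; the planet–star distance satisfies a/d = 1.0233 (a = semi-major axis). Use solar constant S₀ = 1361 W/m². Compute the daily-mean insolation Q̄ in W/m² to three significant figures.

cos H₀ = −tan(+5.4°) tan(+4.000°) = -0.0066, H₀ = 1.5774 rad.
Bracket: H₀ sin φ sin δ + cos φ cos δ sin H₀ = 1.5774×0.09411×0.06976 + 0.99556×0.99756×0.99998 = 0.010356 + 0.993111 = 1.003467.
Inverse-square distance factor (a/d)² = 1.0233² = 1.047143.
Q̄ = (S₀/π) × 1.047143 × [bracket] = (1361/π) × 1.047143 × 1.003467 = 455.2 W/m².

Q̄ ≈ 455 W/m²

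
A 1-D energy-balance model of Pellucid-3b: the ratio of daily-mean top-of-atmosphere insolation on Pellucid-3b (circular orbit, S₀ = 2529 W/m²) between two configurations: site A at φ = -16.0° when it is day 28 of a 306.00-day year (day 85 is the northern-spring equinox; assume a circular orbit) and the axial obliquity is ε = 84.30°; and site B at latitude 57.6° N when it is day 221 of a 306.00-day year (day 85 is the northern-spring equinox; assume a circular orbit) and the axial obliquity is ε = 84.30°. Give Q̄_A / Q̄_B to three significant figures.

— Configuration A (φ=-16.0°):
Solar longitude: λ_s = 360° × (28 − 85)/306.00 = -67.059°, i.e. -67.059° + 360° = 292.941°.
sin δ = sin 84.30° × sin 292.941° = -0.91635, so δ = -66.398°.
cos H₀ = −tan(-16.0°) tan(-66.398°) = -0.6563, H₀ = 2.2867 rad.
Bracket: H₀ sin φ sin δ + cos φ cos δ sin H₀ = 2.2867×-0.27564×-0.91635 + 0.96126×0.40037×0.75451 = 0.577581 + 0.290380 = 0.867961.
Q̄ = (S₀/π) × [bracket] = (2529/π) × 0.867961 = 698.71 W/m².
— Configuration B (φ=+57.6°):
Solar longitude: λ_s = 360° × (221 − 85)/306.00 = 160.000°.
sin δ = sin 84.30° × sin 160.000° = 0.34033, so δ = +19.897°.
cos H₀ = −tan(+57.6°) tan(+19.897°) = -0.5703, H₀ = 2.1777 rad.
Bracket: H₀ sin φ sin δ + cos φ cos δ sin H₀ = 2.1777×0.84433×0.34033 + 0.53583×0.94031×0.82142 = 0.625764 + 0.413869 = 1.039633.
Q̄ = (S₀/π) × [bracket] = (2529/π) × 1.039633 = 836.91 W/m².
Ratio Q̄_A / Q̄_B = 698.71 / 836.91 = 0.8349.

Q̄_A / Q̄_B ≈ 0.835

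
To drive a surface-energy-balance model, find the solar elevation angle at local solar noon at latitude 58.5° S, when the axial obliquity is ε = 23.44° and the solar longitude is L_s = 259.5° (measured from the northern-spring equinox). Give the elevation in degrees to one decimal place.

54.5°

Solar declination: sin δ = sin ε · sin L_s = sin 23.44° × sin 259.5° = -0.39113, so δ = -23.025°.
At local noon the hour angle is zero, so the zenith angle equals |ϕ − δ| = |-58.5° − (-23.025°)| = 35.475°.
Elevation = 90° − 35.475° = 54.5°.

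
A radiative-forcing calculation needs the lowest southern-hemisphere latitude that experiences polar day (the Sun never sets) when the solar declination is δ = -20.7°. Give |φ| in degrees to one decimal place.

|φ| = 69.3°

Polar day requires cos H₀ = −tan φ tan δ ≤ −1, i.e. tan φ tan δ ≥ 1.
The boundary is |tan φ| · |tan δ| = 1, so |φ| = 90° − |δ| = 90° − 20.7° = 69.3° in the southern hemisphere.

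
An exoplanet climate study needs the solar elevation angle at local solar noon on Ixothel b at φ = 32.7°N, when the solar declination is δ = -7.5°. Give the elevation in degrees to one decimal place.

At local noon the hour angle is zero, so the zenith angle equals |φ − δ| = |+32.7° − (-7.500°)| = 40.200°.
Elevation = 90° − 40.200° = 49.8°.

49.8°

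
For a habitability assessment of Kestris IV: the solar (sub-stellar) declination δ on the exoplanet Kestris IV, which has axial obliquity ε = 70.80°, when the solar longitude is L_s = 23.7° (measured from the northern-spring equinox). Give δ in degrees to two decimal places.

sin δ = sin ε · sin L_s = sin 70.80° × sin 23.7° = 0.379590.
δ = arcsin(0.379590) = +22.31°.

δ = +22.31°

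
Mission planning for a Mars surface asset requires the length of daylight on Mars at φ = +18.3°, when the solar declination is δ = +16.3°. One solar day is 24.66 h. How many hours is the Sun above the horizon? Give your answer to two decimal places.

cos H₀ = −tan φ · tan δ = −tan(+18.3°) × tan(+16.300°) = -0.0967, so H₀ = 1.6677 rad = 95.55°.
Daylight = 2H₀/(2π) × 24.66 h = (1.6677/π) × 24.66 = 13.09 h.

13.09 h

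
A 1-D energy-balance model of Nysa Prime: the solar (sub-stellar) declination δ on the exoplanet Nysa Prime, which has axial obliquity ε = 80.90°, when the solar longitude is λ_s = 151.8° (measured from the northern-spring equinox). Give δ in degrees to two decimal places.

δ = +27.81°

sin δ = sin ε · sin λ_s = sin 80.90° × sin 151.8° = 0.466603.
δ = arcsin(0.466603) = +27.81°.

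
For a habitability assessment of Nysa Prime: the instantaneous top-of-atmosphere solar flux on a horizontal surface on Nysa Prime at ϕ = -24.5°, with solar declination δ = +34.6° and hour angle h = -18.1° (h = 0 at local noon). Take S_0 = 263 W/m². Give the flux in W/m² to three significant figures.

cos θ_z = sin ϕ sin δ + cos ϕ cos δ cos h = -0.235481 + 0.711957 = 0.476476.
Flux = S_0 · cos θ_z = 263 × 0.476476 = 125.3 W/m².

125 W/m²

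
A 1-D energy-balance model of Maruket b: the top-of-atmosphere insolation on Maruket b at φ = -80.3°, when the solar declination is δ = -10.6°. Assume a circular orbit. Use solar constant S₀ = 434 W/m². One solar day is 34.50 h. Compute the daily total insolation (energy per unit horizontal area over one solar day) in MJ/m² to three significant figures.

9.77 MJ/m²

cos H₀ = −tan(-80.3°) tan(-10.600°) = -1.0948 ≤ −1 ⇒ polar day, H₀ = π.
Bracket: H₀ sin φ sin δ + cos φ cos δ sin H₀ = 3.1416×-0.98570×-0.18395 + 0.16849×0.98294×0.00000 = 0.569633 + 0.000000 = 0.569633.
Q̄ = (S₀/π) × [bracket] = (434/π) × 0.569633 = 78.693 W/m².
Daily total = Q̄ × 34.50 h × 3600 s/h = 78.693 × 34.50 × 3600 / 10⁶ = 9.774 MJ/m².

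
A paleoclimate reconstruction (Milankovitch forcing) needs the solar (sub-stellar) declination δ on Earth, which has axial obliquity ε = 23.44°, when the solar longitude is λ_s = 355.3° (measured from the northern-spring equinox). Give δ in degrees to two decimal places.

sin δ = sin ε · sin λ_s = sin 23.44° × sin 355.3° = -0.032594.
δ = arcsin(-0.032594) = -1.87°.

δ = -1.87°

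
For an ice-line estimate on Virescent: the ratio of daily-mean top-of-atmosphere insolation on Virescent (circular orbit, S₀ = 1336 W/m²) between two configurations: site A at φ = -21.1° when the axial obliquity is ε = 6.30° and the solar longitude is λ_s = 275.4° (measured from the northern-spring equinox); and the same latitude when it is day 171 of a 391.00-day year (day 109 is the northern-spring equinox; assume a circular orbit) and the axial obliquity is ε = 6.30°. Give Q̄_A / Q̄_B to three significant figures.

Q̄_A / Q̄_B ≈ 1.13

— Configuration A (φ=-21.1°):
Solar declination: sin δ = sin ε · sin λ_s = sin 6.30° × sin 275.4° = -0.10925, so δ = -6.272°.
cos H₀ = −tan(-21.1°) tan(-6.272°) = -0.0424, H₀ = 1.6132 rad.
Bracket: H₀ sin φ sin δ + cos φ cos δ sin H₀ = 1.6132×-0.36000×-0.10925 + 0.93295×0.99401×0.99910 = 0.063447 + 0.926527 = 0.989974.
Q̄ = (S₀/π) × [bracket] = (1336/π) × 0.989974 = 421.00 W/m².
— Configuration B (φ=-21.1°):
Solar longitude: λ_s = 360° × (171 − 109)/391.00 = 57.084°.
sin δ = sin 6.30° × sin 57.084° = 0.09212, so δ = +5.286°.
cos H₀ = −tan(-21.1°) tan(+5.286°) = 0.0357, H₀ = 1.5351 rad.
Bracket: H₀ sin φ sin δ + cos φ cos δ sin H₀ = 1.5351×-0.36000×0.09212 + 0.93295×0.99575×0.99936 = -0.050909 + 0.928390 = 0.877481.
Q̄ = (S₀/π) × [bracket] = (1336/π) × 0.877481 = 373.16 W/m².
Ratio Q̄_A / Q̄_B = 421.00 / 373.16 = 1.128.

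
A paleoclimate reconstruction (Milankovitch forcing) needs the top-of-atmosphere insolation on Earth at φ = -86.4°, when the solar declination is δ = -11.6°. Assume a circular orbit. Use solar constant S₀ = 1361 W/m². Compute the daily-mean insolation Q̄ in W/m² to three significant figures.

Q̄ ≈ 273 W/m²

cos H₀ = −tan(-86.4°) tan(-11.600°) = -3.2627 ≤ −1 ⇒ polar day, H₀ = π.
Bracket: H₀ sin φ sin δ + cos φ cos δ sin H₀ = 3.1416×-0.99803×-0.20108 + 0.06279×0.97958×0.00000 = 0.630468 + 0.000000 = 0.630468.
Q̄ = (S₀/π) × [bracket] = (1361/π) × 0.630468 = 273.1 W/m².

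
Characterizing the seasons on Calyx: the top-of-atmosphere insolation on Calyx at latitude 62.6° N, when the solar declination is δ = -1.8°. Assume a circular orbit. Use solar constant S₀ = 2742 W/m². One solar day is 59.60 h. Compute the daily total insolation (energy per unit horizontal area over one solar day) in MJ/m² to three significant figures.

cos H₀ = −tan(+62.6°) tan(-1.800°) = 0.0606, H₀ = 1.5101 rad.
Bracket: H₀ sin φ sin δ + cos φ cos δ sin H₀ = 1.5101×0.88782×-0.03141 + 0.46020×0.99951×0.99816 = -0.042111 + 0.459128 = 0.417017.
Q̄ = (S₀/π) × [bracket] = (2742/π) × 0.417017 = 363.97 W/m².
Daily total = Q̄ × 59.60 h × 3600 s/h = 363.97 × 59.60 × 3600 / 10⁶ = 78.09 MJ/m².

78.1 MJ/m²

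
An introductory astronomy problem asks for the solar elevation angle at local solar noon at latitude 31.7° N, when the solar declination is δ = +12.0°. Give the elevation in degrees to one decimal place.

At local noon the hour angle is zero, so the zenith angle equals |φ − δ| = |+31.7° − (+12.000°)| = 19.700°.
Elevation = 90° − 19.700° = 70.3°.

70.3°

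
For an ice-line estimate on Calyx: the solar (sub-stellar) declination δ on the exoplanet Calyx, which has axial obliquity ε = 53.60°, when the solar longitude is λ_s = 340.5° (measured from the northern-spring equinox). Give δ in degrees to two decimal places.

δ = -15.59°

sin δ = sin ε · sin λ_s = sin 53.60° × sin 340.5° = -0.268679.
δ = arcsin(-0.268679) = -15.59°.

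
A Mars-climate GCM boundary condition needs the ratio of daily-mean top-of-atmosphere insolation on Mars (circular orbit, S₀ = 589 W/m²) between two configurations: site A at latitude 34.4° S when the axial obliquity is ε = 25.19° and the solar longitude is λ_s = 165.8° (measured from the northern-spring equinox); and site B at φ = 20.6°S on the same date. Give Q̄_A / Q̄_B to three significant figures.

— Configuration A (φ=-34.4°):
Solar declination: sin δ = sin ε · sin λ_s = sin 25.19° × sin 165.8° = 0.10441, so δ = +5.993°.
cos H₀ = −tan(-34.4°) tan(+5.993°) = 0.0719, H₀ = 1.4989 rad.
Bracket: H₀ sin φ sin δ + cos φ cos δ sin H₀ = 1.4989×-0.56497×0.10441 + 0.82511×0.99453×0.99741 = -0.088418 + 0.818471 = 0.730053.
Q̄ = (S₀/π) × [bracket] = (589/π) × 0.730053 = 136.87 W/m².
— Configuration B (φ=-20.6°):
cos H₀ = −tan(-20.6°) tan(+5.993°) = 0.0395, H₀ = 1.5313 rad.
Bracket: H₀ sin φ sin δ + cos φ cos δ sin H₀ = 1.5313×-0.35184×0.10441 + 0.93606×0.99453×0.99922 = -0.056253 + 0.930214 = 0.873961.
Q̄ = (S₀/π) × [bracket] = (589/π) × 0.873961 = 163.85 W/m².
Ratio Q̄_A / Q̄_B = 136.87 / 163.85 = 0.8353.

Q̄_A / Q̄_B ≈ 0.835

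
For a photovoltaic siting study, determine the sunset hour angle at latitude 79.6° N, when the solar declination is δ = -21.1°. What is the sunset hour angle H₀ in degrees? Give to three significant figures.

H₀ = 0.00°

cos H₀ = −tan φ · tan δ = 2.1024 ≥ 1, so the Sun never rises (polar night) and H₀ = 0.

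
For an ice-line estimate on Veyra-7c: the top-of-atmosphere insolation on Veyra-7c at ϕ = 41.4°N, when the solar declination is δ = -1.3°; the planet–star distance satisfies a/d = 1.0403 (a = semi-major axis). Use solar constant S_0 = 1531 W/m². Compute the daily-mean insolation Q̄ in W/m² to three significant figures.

cos h₀ = −tan(+41.4°) tan(-1.300°) = 0.0200, h₀ = 1.5508 rad.
Bracket: h₀ sin ϕ sin δ + cos ϕ cos δ sin h₀ = 1.5508×0.66131×-0.02269 + 0.75011×0.99974×0.99980 = -0.023270 + 0.749765 = 0.726495.
Inverse-square distance factor (a/d)² = 1.0403² = 1.082224.
Q̄ = (S_0/π) × 1.082224 × [bracket] = (1531/π) × 1.082224 × 0.726495 = 383.2 W/m².

Q̄ ≈ 383 W/m²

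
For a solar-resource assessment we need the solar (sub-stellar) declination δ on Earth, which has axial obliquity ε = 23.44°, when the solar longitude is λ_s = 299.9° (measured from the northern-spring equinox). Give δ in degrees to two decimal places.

sin δ = sin ε · sin λ_s = sin 23.44° × sin 299.9° = -0.344842.
δ = arcsin(-0.344842) = -20.17°.

δ = -20.17°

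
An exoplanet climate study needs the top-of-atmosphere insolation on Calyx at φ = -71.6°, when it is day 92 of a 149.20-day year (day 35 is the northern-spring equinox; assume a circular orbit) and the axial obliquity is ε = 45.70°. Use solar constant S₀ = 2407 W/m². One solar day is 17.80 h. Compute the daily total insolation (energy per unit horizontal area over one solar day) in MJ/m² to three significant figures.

Solar longitude: λ_s = 360° × (92 − 35)/149.20 = 137.534°.
sin δ = sin 45.70° × sin 137.534° = 0.48321, so δ = +28.895°.
cos H₀ = −tan(-71.6°) tan(+28.895°) = 1.6591 ≥ 1 ⇒ polar night, H₀ = 0 and Q̄ = 0.
Daily total = Q̄ × 17.80 h × 3600 s/h = 0.00 MJ/m².

0.00 MJ/m²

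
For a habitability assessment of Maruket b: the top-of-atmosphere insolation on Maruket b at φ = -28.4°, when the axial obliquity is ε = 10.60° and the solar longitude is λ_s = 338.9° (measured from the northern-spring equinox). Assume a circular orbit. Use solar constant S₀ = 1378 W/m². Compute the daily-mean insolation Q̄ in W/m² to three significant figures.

Q̄ ≈ 407 W/m²

Solar declination: sin δ = sin ε · sin λ_s = sin 10.60° × sin 338.9° = -0.06622, so δ = -3.797°.
cos H₀ = −tan(-28.4°) tan(-3.797°) = -0.0359, H₀ = 1.6067 rad.
Bracket: H₀ sin φ sin δ + cos φ cos δ sin H₀ = 1.6067×-0.47562×-0.06622 + 0.87965×0.99780×0.99936 = 0.050604 + 0.877153 = 0.927757.
Q̄ = (S₀/π) × [bracket] = (1378/π) × 0.927757 = 406.9 W/m².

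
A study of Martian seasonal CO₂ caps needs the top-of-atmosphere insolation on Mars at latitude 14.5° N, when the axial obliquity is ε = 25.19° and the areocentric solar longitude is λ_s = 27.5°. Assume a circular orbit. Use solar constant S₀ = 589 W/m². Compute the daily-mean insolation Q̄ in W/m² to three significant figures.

Q̄ ≈ 193 W/m²

sin δ = sin 25.19° × sin 27.5° = 0.19653, so δ = +11.334°.
cos H₀ = −tan(+14.5°) tan(+11.334°) = -0.0518, H₀ = 1.6227 rad.
Bracket: H₀ sin φ sin δ + cos φ cos δ sin H₀ = 1.6227×0.25038×0.19653 + 0.96815×0.98050×0.99866 = 0.079848 + 0.947999 = 1.027847.
Q̄ = (S₀/π) × [bracket] = (589/π) × 1.027847 = 192.7 W/m².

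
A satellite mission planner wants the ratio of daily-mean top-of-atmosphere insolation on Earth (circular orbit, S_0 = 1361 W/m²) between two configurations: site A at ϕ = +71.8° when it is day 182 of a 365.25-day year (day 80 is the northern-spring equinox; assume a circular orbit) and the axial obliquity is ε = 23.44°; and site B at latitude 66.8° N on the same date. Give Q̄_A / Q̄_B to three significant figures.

— Configuration A (ϕ=+71.8°):
Solar longitude: L_s = 360° × (182 − 80)/365.25 = 100.534°.
sin δ = sin 23.44° × sin 100.534° = 0.39108, so δ = +23.022°.
cos h₀ = −tan(+71.8°) tan(+23.022°) = -1.2924 ≤ −1 ⇒ polar day, h₀ = π.
Bracket: h₀ sin ϕ sin δ + cos ϕ cos δ sin h₀ = 3.1416×0.94997×0.39108 + 0.31233×0.92035×0.00000 = 1.167149 + 0.000000 = 1.167149.
Q̄ = (S_0/π) × [bracket] = (1361/π) × 1.167149 = 505.63 W/m².
— Configuration B (ϕ=+66.8°):
cos h₀ = −tan(+66.8°) tan(+23.022°) = -0.9914, h₀ = 3.0106 rad.
Bracket: h₀ sin ϕ sin δ + cos ϕ cos δ sin h₀ = 3.0106×0.91914×0.39108 + 0.39394×0.92035×0.13063 = 1.082182 + 0.047362 = 1.129544.
Q̄ = (S_0/π) × [bracket] = (1361/π) × 1.129544 = 489.34 W/m².
Ratio Q̄_A / Q̄_B = 505.63 / 489.34 = 1.033.

Q̄_A / Q̄_B ≈ 1.03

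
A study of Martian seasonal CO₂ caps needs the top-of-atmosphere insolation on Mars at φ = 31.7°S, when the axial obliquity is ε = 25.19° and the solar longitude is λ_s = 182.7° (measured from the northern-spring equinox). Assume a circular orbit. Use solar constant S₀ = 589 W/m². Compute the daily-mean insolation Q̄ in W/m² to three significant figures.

Solar declination: sin δ = sin ε · sin λ_s = sin 25.19° × sin 182.7° = -0.02005, so δ = -1.149°.
cos H₀ = −tan(-31.7°) tan(-1.149°) = -0.0124, H₀ = 1.5832 rad.
Bracket: H₀ sin φ sin δ + cos φ cos δ sin H₀ = 1.5832×-0.52547×-0.02005 + 0.85081×0.99980×0.99992 = 0.016680 + 0.850572 = 0.867252.
Q̄ = (S₀/π) × [bracket] = (589/π) × 0.867252 = 162.6 W/m².

Q̄ ≈ 163 W/m²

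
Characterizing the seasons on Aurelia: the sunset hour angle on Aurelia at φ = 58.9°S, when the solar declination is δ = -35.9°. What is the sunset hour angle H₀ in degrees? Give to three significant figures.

Sunrise equation: cos H₀ = −tan φ · tan δ = -1.2000 ≤ −1, so the host star never sets (polar day) and H₀ = π.

H₀ = 180°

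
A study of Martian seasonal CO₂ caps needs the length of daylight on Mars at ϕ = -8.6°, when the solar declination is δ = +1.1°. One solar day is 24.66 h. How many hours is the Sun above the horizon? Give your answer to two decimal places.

cos h₀ = −tan ϕ · tan δ = −tan(-8.6°) × tan(+1.100°) = 0.0029, so h₀ = 1.5679 rad = 89.83°.
Daylight = 2h₀/(2π) × 24.66 h = (1.5679/π) × 24.66 = 12.31 h.

12.31 h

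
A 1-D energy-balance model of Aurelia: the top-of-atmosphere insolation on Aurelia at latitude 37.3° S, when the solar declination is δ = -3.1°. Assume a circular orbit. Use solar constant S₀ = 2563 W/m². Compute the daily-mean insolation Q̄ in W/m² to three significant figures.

Q̄ ≈ 691 W/m²

cos H₀ = −tan(-37.3°) tan(-3.100°) = -0.0413, H₀ = 1.6121 rad.
Bracket: H₀ sin φ sin δ + cos φ cos δ sin H₀ = 1.6121×-0.60599×-0.05408 + 0.79547×0.99854×0.99915 = 0.052832 + 0.793633 = 0.846465.
Q̄ = (S₀/π) × [bracket] = (2563/π) × 0.846465 = 690.6 W/m².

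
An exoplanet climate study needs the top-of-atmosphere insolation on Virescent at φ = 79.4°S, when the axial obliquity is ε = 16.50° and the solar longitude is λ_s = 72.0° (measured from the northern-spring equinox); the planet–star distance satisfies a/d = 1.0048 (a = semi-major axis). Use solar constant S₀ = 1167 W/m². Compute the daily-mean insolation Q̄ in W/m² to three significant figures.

Solar declination: sin δ = sin ε · sin λ_s = sin 16.50° × sin 72.0° = 0.27011, so δ = +15.671°.
cos H₀ = −tan(-79.4°) tan(+15.671°) = 1.4991 ≥ 1 ⇒ polar night, H₀ = 0 and Q̄ = 0.
Inverse-square distance factor (a/d)² = 1.0048² = 1.009623.

Q̄ ≈ 0.00 W/m²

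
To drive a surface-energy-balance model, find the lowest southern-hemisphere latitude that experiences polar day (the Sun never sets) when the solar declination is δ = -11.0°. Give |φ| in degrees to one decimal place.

|φ| = 79.0°

Polar day requires cos H₀ = −tan φ tan δ ≤ −1, i.e. tan φ tan δ ≥ 1.
The boundary is |tan φ| · |tan δ| = 1, so |φ| = 90° − |δ| = 90° − 11.0° = 79.0° in the southern hemisphere.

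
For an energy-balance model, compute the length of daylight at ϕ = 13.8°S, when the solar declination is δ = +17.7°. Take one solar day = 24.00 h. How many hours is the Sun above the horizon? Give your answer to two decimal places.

11.40 h

cos h₀ = −tan ϕ · tan δ = −tan(-13.8°) × tan(+17.700°) = 0.0784, so h₀ = 1.4923 rad = 85.50°.
Daylight = 2h₀/(2π) × 24.00 h = (1.4923/π) × 24.00 = 11.40 h.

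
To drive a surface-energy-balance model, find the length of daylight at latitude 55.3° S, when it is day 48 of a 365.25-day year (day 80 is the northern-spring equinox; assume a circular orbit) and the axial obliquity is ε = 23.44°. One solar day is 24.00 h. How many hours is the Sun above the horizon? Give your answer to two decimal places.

14.39 h

Solar longitude: L_s = 360° × (48 − 80)/365.25 = -31.540°, i.e. -31.540° + 360° = 328.460°.
sin δ = sin 23.44° × sin 328.460° = -0.20808, so δ = -12.010°.
cos h₀ = −tan ϕ · tan δ = −tan(-55.3°) × tan(-12.010°) = -0.3072, so h₀ = 1.8831 rad = 107.89°.
Daylight = 2h₀/(2π) × 24.00 h = (1.8831/π) × 24.00 = 14.39 h.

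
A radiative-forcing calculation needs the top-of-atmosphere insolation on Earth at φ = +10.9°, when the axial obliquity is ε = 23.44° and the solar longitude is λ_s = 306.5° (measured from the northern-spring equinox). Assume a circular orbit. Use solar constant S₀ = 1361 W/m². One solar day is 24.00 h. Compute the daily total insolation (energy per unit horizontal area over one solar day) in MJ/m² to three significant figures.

Solar declination: sin δ = sin ε · sin λ_s = sin 23.44° × sin 306.5° = -0.31977, so δ = -18.649°.
cos H₀ = −tan(+10.9°) tan(-18.649°) = 0.0650, H₀ = 1.5058 rad.
Bracket: H₀ sin φ sin δ + cos φ cos δ sin H₀ = 1.5058×0.18910×-0.31977 + 0.98196×0.94750×0.99789 = -0.091053 + 0.928444 = 0.837391.
Q̄ = (S₀/π) × [bracket] = (1361/π) × 0.837391 = 362.77 W/m².
Daily total = Q̄ × 24.00 h × 3600 s/h = 362.77 × 24.00 × 3600 / 10⁶ = 31.34 MJ/m².

31.3 MJ/m²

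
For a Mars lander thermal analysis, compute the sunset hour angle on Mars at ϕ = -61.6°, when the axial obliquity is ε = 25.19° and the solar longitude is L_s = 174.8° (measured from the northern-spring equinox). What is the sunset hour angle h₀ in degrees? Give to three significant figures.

Solar declination: sin δ = sin ε · sin L_s = sin 25.19° × sin 174.8° = 0.03858, so δ = +2.211°.
cos h₀ = −tan ϕ · tan δ = −tan(-61.6°) × tan(+2.211°) = 0.0714, so h₀ = 1.4993 rad = 85.91°.

h₀ = 85.9°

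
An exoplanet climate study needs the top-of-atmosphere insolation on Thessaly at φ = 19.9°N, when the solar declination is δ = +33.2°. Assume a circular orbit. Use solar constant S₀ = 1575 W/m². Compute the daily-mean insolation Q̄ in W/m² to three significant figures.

cos H₀ = −tan(+19.9°) tan(+33.200°) = -0.2369, H₀ = 1.8100 rad.
Bracket: H₀ sin φ sin δ + cos φ cos δ sin H₀ = 1.8100×0.34038×0.54756 + 0.94029×0.83676×0.97154 = 0.337345 + 0.764405 = 1.101750.
Q̄ = (S₀/π) × [bracket] = (1575/π) × 1.101750 = 552.3 W/m².

Q̄ ≈ 552 W/m²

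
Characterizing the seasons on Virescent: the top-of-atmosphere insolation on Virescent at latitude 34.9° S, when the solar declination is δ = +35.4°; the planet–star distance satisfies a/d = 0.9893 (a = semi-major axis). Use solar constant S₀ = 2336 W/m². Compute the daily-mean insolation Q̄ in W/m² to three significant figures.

Q̄ ≈ 169 W/m²

cos H₀ = −tan(-34.9°) tan(+35.400°) = 0.4958, H₀ = 1.0521 rad.
Bracket: H₀ sin φ sin δ + cos φ cos δ sin H₀ = 1.0521×-0.57215×0.57928 + 0.82015×0.81513×0.86846 = -0.348703 + 0.580591 = 0.231888.
Inverse-square distance factor (a/d)² = 0.9893² = 0.978714.
Q̄ = (S₀/π) × 0.978714 × [bracket] = (2336/π) × 0.978714 × 0.231888 = 168.8 W/m².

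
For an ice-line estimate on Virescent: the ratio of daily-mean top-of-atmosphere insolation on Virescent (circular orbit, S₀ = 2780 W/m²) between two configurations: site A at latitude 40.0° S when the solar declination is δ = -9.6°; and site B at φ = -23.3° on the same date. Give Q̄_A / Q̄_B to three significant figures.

Q̄_A / Q̄_B ≈ 0.921

— Configuration A (φ=-40.0°):
cos H₀ = −tan(-40.0°) tan(-9.600°) = -0.1419, H₀ = 1.7132 rad.
Bracket: H₀ sin φ sin δ + cos φ cos δ sin H₀ = 1.7132×-0.64279×-0.16677 + 0.76604×0.98600×0.98988 = 0.183652 + 0.747672 = 0.931324.
Q̄ = (S₀/π) × [bracket] = (2780/π) × 0.931324 = 824.13 W/m².
— Configuration B (φ=-23.3°):
cos H₀ = −tan(-23.3°) tan(-9.600°) = -0.0728, H₀ = 1.6437 rad.
Bracket: H₀ sin φ sin δ + cos φ cos δ sin H₀ = 1.6437×-0.39555×-0.16677 + 0.91845×0.98600×0.99734 = 0.108428 + 0.903183 = 1.011611.
Q̄ = (S₀/π) × [bracket] = (2780/π) × 1.011611 = 895.18 W/m².
Ratio Q̄_A / Q̄_B = 824.13 / 895.18 = 0.9206.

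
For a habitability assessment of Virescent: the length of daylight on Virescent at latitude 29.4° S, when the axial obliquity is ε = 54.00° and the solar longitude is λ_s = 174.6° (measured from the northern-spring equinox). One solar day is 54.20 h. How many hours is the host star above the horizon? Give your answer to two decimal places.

26.36 h

Solar declination: sin δ = sin ε · sin λ_s = sin 54.00° × sin 174.6° = 0.07614, so δ = +4.366°.
cos H₀ = −tan φ · tan δ = −tan(-29.4°) × tan(+4.366°) = 0.0430, so H₀ = 1.5278 rad = 87.53°.
Daylight = 2H₀/(2π) × 54.20 h = (1.5278/π) × 54.20 = 26.36 h.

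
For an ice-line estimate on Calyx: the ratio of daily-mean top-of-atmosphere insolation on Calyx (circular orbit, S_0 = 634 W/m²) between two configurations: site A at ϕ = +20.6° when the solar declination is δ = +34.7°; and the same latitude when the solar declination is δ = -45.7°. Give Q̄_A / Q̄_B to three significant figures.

— Configuration A (ϕ=+20.6°):
cos h₀ = −tan(+20.6°) tan(+34.700°) = -0.2603, h₀ = 1.8341 rad.
Bracket: h₀ sin ϕ sin δ + cos ϕ cos δ sin h₀ = 1.8341×0.35184×0.56928 + 0.93606×0.82214×0.96554 = 0.367362 + 0.743053 = 1.110415.
Q̄ = (S_0/π) × [bracket] = (634/π) × 1.110415 = 224.09 W/m².
— Configuration B (ϕ=+20.6°):
cos h₀ = −tan(+20.6°) tan(-45.700°) = 0.3852, h₀ = 1.1754 rad.
Bracket: h₀ sin ϕ sin δ + cos ϕ cos δ sin h₀ = 1.1754×0.35184×-0.71569 + 0.93606×0.69842×0.92284 = -0.295976 + 0.603319 = 0.307343.
Q̄ = (S_0/π) × [bracket] = (634/π) × 0.307343 = 62.024 W/m².
Ratio Q̄_A / Q̄_B = 224.09 / 62.024 = 3.613.

Q̄_A / Q̄_B ≈ 3.61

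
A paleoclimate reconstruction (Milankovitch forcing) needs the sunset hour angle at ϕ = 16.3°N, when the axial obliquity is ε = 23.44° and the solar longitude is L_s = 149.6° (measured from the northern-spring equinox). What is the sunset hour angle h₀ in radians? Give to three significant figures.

h₀ = 1.63 rad

Solar declination: sin δ = sin ε · sin L_s = sin 23.44° × sin 149.6° = 0.20129, so δ = +11.613°.
cos h₀ = −tan ϕ · tan δ = −tan(+16.3°) × tan(+11.613°) = -0.0601, so h₀ = 1.6309 rad = 93.45°.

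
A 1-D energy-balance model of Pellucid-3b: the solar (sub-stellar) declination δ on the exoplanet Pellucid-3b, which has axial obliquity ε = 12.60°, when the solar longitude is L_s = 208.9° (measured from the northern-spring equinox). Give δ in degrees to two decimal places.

δ = -6.05°

sin δ = sin ε · sin L_s = sin 12.60° × sin 208.9° = -0.105425.
δ = arcsin(-0.105425) = -6.05°.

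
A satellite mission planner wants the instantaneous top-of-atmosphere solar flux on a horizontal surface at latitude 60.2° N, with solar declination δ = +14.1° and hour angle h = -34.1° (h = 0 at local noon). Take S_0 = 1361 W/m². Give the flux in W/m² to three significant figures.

cos θ_z = sin ϕ sin δ + cos ϕ cos δ cos h = 0.211401 + 0.399126 = 0.610527.
Flux = S_0 · cos θ_z = 1361 × 0.610527 = 830.9 W/m².

831 W/m²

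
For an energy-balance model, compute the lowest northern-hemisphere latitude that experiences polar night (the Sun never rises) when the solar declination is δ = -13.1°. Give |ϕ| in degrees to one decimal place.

Polar night requires cos h₀ = −tan ϕ tan δ ≥ 1, i.e. tan ϕ tan δ ≤ −1.
The boundary is |tan ϕ| · |tan δ| = 1, so |ϕ| = 90° − |δ| = 90° − 13.1° = 76.9° in the northern hemisphere.

|ϕ| = 76.9°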